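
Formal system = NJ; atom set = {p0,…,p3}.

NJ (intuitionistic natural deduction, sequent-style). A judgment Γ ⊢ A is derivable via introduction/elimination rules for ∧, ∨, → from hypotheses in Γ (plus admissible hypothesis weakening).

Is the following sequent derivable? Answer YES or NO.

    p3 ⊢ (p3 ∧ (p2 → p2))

Derivation trace:
[∧I] p3 ⊢ (p3 ∧ (p2 → p2))
  [Ax] p3 ⊢ p3
  [→I]  ⊢ (p2 → p2)
    [Ax] p2 ⊢ p2

Result: YES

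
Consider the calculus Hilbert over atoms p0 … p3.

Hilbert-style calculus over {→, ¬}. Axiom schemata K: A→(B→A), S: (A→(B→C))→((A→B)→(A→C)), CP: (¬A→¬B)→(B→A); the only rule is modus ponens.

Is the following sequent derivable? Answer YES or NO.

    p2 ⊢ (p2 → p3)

Enumerate valuations to refute Γ ⊢ Δ:
  v=0000: Γ:[p2=F] Δ:[(p2 → p3)=T] refutes=False
  v=0001: Γ:[p2=F] Δ:[(p2 → p3)=T] refutes=False
  v=0010: Γ:[p2=T] Δ:[(p2 → p3)=F] refutes=True  ← countermodel

Result: NO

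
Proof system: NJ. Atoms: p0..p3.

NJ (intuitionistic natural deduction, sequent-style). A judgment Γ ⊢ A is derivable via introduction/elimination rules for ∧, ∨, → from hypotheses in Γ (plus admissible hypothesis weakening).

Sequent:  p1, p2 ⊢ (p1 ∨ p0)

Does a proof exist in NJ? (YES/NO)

Derivation trace:
[∨I₁] p1, p2 ⊢ (p1 ∨ p0)
  [Wk] p1, p2 ⊢ p1
    [Ax] p1 ⊢ p1

Result: YES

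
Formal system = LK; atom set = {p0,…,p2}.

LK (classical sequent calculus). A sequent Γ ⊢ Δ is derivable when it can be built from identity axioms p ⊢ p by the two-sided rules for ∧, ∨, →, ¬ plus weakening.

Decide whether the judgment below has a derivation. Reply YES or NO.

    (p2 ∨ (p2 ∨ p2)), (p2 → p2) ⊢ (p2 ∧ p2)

Derivation trace:
[→L] (p2 ∨ (p2 ∨ p2)), (p2 → p2) ⊢ (p2 ∧ p2)
  [∨L] (p2 ∨ (p2 ∨ p2)) ⊢ p2
    [Ax] p2 ⊢ p2
    [∨L] (p2 ∨ p2) ⊢ p2
      [WR] p2 ⊢ p2, p2
        [Ax] p2 ⊢ p2
      [Ax] p2 ⊢ p2
  [∧R] p2 ⊢ (p2 ∧ p2)
    [Ax] p2 ⊢ p2
    [Ax] p2 ⊢ p2

Result: YES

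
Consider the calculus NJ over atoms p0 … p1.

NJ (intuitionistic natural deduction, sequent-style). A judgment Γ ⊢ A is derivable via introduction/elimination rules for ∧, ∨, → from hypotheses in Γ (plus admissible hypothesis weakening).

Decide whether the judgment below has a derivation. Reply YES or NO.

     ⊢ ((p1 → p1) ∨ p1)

Proof tree:
[∨I₁]  ⊢ ((p1 → p1) ∨ p1)
  [→I]  ⊢ (p1 → p1)
    [Ax] p1 ⊢ p1

Result: YES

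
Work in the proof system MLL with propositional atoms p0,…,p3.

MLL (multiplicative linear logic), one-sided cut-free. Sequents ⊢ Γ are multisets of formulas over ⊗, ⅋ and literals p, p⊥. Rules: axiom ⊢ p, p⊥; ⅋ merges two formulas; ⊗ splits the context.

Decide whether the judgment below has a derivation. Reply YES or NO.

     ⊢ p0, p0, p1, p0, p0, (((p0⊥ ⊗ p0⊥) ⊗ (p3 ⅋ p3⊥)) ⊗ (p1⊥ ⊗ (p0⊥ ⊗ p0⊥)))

Derivation trace:
[⊗]  ⊢ p0, p0, p1, p0, p0, (((p0⊥ ⊗ p0⊥) ⊗ (p3 ⅋ p3⊥)) ⊗ (p1⊥ ⊗ (p0⊥ ⊗ p0⊥)))
  [⊗]  ⊢ p0, p0, ((p0⊥ ⊗ p0⊥) ⊗ (p3 ⅋ p3⊥))
    [⊗]  ⊢ p0, p0, (p0⊥ ⊗ p0⊥)
      [Ax]  ⊢ p0, p0⊥
      [Ax]  ⊢ p0, p0⊥
    [⅋]  ⊢ (p3 ⅋ p3⊥)
      [Ax]  ⊢ p3, p3⊥
  [⊗]  ⊢ p1, p0, p0, (p1⊥ ⊗ (p0⊥ ⊗ p0⊥))
    [Ax]  ⊢ p1, p1⊥
    [⊗]  ⊢ p0, p0, (p0⊥ ⊗ p0⊥)
      [Ax]  ⊢ p0, p0⊥
      [Ax]  ⊢ p0, p0⊥

Result: YES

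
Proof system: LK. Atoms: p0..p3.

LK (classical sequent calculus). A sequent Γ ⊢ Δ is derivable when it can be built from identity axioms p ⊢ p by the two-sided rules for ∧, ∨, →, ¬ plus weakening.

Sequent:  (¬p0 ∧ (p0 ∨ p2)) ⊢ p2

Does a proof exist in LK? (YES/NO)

Proof tree:
[∧L] (¬p0 ∧ (p0 ∨ p2)) ⊢ p2
  [¬L] (p0 ∨ p2), ¬p0 ⊢ p2
    [∨L] (p0 ∨ p2) ⊢ p2, p0
      [Ax] p0 ⊢ p0
      [Ax] p2 ⊢ p2

Result: YES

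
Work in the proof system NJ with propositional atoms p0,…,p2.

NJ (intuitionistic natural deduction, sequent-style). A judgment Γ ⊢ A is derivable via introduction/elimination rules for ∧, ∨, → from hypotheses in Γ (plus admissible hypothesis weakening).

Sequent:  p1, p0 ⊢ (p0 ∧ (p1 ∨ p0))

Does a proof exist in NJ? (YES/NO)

Derivation (root first):
[∧I] p1, p0 ⊢ (p0 ∧ (p1 ∨ p0))
  [Ax] p0 ⊢ p0
  [∨I₂] p0, p1 ⊢ (p1 ∨ p0)
    [Wk] p0, p1 ⊢ p0
      [Ax] p0 ⊢ p0

Result: YES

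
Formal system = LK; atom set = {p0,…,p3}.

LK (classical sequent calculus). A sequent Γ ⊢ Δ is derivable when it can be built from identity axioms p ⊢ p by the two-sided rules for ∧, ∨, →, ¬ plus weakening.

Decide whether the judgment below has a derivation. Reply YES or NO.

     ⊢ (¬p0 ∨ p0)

Derivation trace:
[∨R]  ⊢ (¬p0 ∨ p0)
  [¬R]  ⊢ p0, ¬p0
    [Ax] p0 ⊢ p0

Result: YES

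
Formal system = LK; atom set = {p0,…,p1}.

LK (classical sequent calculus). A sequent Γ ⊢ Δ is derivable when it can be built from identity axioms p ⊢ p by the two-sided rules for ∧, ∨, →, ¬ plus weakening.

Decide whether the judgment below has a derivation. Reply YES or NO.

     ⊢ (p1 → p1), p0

Proof tree:
[WR]  ⊢ (p1 → p1), p0
  [→R]  ⊢ (p1 → p1)
    [Ax] p1 ⊢ p1

Result: YES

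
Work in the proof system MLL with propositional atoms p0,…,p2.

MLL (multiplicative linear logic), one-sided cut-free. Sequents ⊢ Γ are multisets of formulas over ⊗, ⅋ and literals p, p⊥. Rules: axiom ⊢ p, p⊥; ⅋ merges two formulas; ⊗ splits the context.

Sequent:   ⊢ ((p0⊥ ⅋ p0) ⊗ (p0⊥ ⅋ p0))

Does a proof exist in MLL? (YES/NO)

Proof tree:
[⊗]  ⊢ ((p0⊥ ⅋ p0) ⊗ (p0⊥ ⅋ p0))
  [⅋]  ⊢ (p0⊥ ⅋ p0)
    [Ax]  ⊢ p0, p0⊥
  [⅋]  ⊢ (p0⊥ ⅋ p0)
    [Ax]  ⊢ p0, p0⊥

Result: YES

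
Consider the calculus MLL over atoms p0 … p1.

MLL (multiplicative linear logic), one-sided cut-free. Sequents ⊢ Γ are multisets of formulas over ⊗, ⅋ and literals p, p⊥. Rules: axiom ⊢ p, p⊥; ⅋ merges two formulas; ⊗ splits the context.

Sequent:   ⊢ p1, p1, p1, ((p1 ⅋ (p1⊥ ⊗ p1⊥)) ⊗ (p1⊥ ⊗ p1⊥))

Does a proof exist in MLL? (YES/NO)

Derivation (root first):
[⊗]  ⊢ p1, p1, p1, ((p1 ⅋ (p1⊥ ⊗ p1⊥)) ⊗ (p1⊥ ⊗ p1⊥))
  [⅋]  ⊢ p1, (p1 ⅋ (p1⊥ ⊗ p1⊥))
    [⊗]  ⊢ p1, p1, (p1⊥ ⊗ p1⊥)
      [Ax]  ⊢ p1, p1⊥
      [Ax]  ⊢ p1, p1⊥
  [⊗]  ⊢ p1, p1, (p1⊥ ⊗ p1⊥)
    [Ax]  ⊢ p1, p1⊥
    [Ax]  ⊢ p1, p1⊥

Result: YES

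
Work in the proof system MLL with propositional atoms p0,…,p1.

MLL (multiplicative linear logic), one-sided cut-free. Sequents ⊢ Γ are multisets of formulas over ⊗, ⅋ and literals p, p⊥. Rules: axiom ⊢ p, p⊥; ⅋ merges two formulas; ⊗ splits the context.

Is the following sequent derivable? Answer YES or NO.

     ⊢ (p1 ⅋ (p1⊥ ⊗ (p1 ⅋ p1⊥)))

Derivation (root first):
[⅋]  ⊢ (p1 ⅋ (p1⊥ ⊗ (p1 ⅋ p1⊥)))
  [⊗]  ⊢ p1, (p1⊥ ⊗ (p1 ⅋ p1⊥))
    [Ax]  ⊢ p1, p1⊥
    [⅋]  ⊢ (p1 ⅋ p1⊥)
      [Ax]  ⊢ p1, p1⊥

Result: YES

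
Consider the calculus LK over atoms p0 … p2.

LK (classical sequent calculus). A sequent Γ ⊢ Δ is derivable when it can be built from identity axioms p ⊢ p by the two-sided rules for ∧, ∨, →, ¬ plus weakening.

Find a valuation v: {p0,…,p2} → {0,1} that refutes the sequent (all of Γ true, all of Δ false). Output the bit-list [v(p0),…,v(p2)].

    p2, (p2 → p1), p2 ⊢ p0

Truth-table refutation:
  v=000: Γ:[p2=F, (p2 → p1)=T, p2=F] Δ:[p0=F] refutes=False
  v=001: Γ:[p2=T, (p2 → p1)=F, p2=T] Δ:[p0=F] refutes=False
  v=010: Γ:[p2=F, (p2 → p1)=T, p2=F] Δ:[p0=F] refutes=False
  v=011: Γ:[p2=T, (p2 → p1)=T, p2=T] Δ:[p0=F] refutes=True  ← countermodel

Result: [0, 1, 1]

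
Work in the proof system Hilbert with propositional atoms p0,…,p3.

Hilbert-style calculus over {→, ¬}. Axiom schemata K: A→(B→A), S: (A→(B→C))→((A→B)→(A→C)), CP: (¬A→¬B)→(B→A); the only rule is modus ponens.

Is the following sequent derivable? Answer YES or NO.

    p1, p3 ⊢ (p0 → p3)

Derivation trace:
[MP] p1, p3 ⊢ (p0 → p3)
  [K]  ⊢ (p3 → (p0 → p3))
  [MP] p1, p3 ⊢ p3
    [MP] p3 ⊢ (p1 → p3)
      [K]  ⊢ (p3 → (p1 → p3))
      [Hyp] p3 ⊢ p3
    [Hyp] p1 ⊢ p1

Result: YES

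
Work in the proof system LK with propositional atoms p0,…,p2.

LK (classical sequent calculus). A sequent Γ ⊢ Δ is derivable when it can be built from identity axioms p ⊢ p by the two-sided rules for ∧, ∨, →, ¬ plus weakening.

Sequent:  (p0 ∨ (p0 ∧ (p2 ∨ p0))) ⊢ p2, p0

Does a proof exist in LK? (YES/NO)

Derivation trace:
[∨L] (p0 ∨ (p0 ∧ (p2 ∨ p0))) ⊢ p2, p0
  [Ax] p0 ⊢ p0
  [∧L] (p0 ∧ (p2 ∨ p0)) ⊢ p2, p0
    [∨L] p0, (p2 ∨ p0) ⊢ p2, p0
      [Ax] p2 ⊢ p2
      [WL] p0, p0 ⊢ p0
        [Ax] p0 ⊢ p0

Result: YES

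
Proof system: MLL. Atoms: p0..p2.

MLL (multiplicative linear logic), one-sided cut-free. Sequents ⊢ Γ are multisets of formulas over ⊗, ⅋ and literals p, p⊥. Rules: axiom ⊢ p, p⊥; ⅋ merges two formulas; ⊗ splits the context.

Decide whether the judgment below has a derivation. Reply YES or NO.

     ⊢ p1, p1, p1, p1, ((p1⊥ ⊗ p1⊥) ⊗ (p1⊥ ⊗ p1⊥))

Derivation (root first):
[⊗]  ⊢ p1, p1, p1, p1, ((p1⊥ ⊗ p1⊥) ⊗ (p1⊥ ⊗ p1⊥))
  [⊗]  ⊢ p1, p1, (p1⊥ ⊗ p1⊥)
    [Ax]  ⊢ p1, p1⊥
    [Ax]  ⊢ p1, p1⊥
  [⊗]  ⊢ p1, p1, (p1⊥ ⊗ p1⊥)
    [Ax]  ⊢ p1, p1⊥
    [Ax]  ⊢ p1, p1⊥

Result: YES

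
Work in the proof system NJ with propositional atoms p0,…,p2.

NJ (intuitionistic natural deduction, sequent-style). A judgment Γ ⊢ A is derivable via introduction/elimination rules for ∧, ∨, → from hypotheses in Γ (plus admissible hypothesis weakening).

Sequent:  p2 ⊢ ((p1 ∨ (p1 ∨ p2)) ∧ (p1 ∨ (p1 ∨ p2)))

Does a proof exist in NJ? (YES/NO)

Derivation trace:
[∧I] p2 ⊢ ((p1 ∨ (p1 ∨ p2)) ∧ (p1 ∨ (p1 ∨ p2)))
  [∨I₂] p2 ⊢ (p1 ∨ (p1 ∨ p2))
    [∨I₂] p2 ⊢ (p1 ∨ p2)
      [Ax] p2 ⊢ p2
  [∨I₂] p2 ⊢ (p1 ∨ (p1 ∨ p2))
    [∨I₂] p2 ⊢ (p1 ∨ p2)
      [Ax] p2 ⊢ p2

Result: YES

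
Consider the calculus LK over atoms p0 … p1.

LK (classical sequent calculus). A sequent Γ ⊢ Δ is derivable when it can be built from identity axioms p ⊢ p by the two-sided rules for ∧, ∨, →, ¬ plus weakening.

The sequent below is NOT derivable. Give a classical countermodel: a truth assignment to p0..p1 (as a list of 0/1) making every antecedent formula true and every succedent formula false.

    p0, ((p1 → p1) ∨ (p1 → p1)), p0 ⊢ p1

Search for a countermodel by truth-table:
  v=00: Γ:[p0=F, ((p1 → p1) ∨ (p1 → p1))=T, p0=F] Δ:[p1=F] refutes=False
  v=01: Γ:[p0=F, ((p1 → p1) ∨ (p1 → p1))=T, p0=F] Δ:[p1=T] refutes=False
  v=10: Γ:[p0=T, ((p1 → p1) ∨ (p1 → p1))=T, p0=T] Δ:[p1=F] refutes=True  ← countermodel

Result: [1, 0]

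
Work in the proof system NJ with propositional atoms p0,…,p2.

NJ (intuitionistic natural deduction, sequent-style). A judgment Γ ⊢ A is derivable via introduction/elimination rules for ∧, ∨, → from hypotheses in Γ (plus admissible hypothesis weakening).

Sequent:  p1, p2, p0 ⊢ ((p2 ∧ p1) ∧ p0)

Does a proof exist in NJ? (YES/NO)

Proof tree:
[∧I] p1, p2, p0 ⊢ ((p2 ∧ p1) ∧ p0)
  [∧I] p1, p2 ⊢ (p2 ∧ p1)
    [Ax] p2 ⊢ p2
    [Wk] p1, p2 ⊢ p1
      [Ax] p1 ⊢ p1
  [Ax] p0 ⊢ p0

Result: YES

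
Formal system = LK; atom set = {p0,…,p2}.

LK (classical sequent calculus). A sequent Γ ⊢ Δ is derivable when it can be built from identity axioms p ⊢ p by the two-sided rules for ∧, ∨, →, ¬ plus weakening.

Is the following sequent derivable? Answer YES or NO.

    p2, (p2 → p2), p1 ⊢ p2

Derivation trace:
[WL] p2, (p2 → p2), p1 ⊢ p2
  [→L] p2, (p2 → p2) ⊢ p2
    [Ax] p2 ⊢ p2
    [Ax] p2 ⊢ p2

Result: YES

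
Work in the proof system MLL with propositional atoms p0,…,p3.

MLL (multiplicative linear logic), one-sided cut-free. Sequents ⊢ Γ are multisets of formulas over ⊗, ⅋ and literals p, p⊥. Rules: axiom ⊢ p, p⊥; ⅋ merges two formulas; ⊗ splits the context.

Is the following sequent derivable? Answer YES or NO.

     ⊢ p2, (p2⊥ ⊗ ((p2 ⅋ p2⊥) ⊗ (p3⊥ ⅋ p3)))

Derivation trace:
[⊗]  ⊢ p2, (p2⊥ ⊗ ((p2 ⅋ p2⊥) ⊗ (p3⊥ ⅋ p3)))
  [Ax]  ⊢ p2, p2⊥
  [⊗]  ⊢ ((p2 ⅋ p2⊥) ⊗ (p3⊥ ⅋ p3))
    [⅋]  ⊢ (p2 ⅋ p2⊥)
      [Ax]  ⊢ p2, p2⊥
    [⅋]  ⊢ (p3⊥ ⅋ p3)
      [Ax]  ⊢ p3, p3⊥

Result: YES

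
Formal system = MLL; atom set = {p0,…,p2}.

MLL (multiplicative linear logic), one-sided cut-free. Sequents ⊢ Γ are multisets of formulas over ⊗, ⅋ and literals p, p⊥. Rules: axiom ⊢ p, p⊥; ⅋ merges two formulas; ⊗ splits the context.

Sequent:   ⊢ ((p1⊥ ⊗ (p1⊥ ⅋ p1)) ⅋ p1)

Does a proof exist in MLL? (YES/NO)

Derivation (root first):
[⅋]  ⊢ ((p1⊥ ⊗ (p1⊥ ⅋ p1)) ⅋ p1)
  [⊗]  ⊢ p1, (p1⊥ ⊗ (p1⊥ ⅋ p1))
    [Ax]  ⊢ p1, p1⊥
    [⅋]  ⊢ (p1⊥ ⅋ p1)
      [Ax]  ⊢ p1, p1⊥

Result: YES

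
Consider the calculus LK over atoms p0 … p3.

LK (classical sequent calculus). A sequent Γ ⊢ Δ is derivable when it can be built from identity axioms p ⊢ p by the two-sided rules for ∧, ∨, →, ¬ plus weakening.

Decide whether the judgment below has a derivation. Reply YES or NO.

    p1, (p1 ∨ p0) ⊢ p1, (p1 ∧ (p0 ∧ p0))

Proof tree:
[∨L] p1, (p1 ∨ p0) ⊢ p1, (p1 ∧ (p0 ∧ p0))
  [WL] p1, p1 ⊢ p1
    [Ax] p1 ⊢ p1
  [∧R] p1, p0 ⊢ (p1 ∧ (p0 ∧ p0))
    [Ax] p1 ⊢ p1
    [∧R] p0 ⊢ (p0 ∧ p0)
      [Ax] p0 ⊢ p0
      [Ax] p0 ⊢ p0

Result: YES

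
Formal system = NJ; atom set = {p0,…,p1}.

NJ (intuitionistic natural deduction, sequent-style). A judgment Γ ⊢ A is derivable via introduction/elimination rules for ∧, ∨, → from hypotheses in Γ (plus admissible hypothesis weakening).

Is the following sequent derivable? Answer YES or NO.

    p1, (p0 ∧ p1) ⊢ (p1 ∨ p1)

Derivation trace:
[∨I₁] p1, (p0 ∧ p1) ⊢ (p1 ∨ p1)
  [Wk] p1, (p0 ∧ p1) ⊢ p1
    [Ax] p1 ⊢ p1

Result: YES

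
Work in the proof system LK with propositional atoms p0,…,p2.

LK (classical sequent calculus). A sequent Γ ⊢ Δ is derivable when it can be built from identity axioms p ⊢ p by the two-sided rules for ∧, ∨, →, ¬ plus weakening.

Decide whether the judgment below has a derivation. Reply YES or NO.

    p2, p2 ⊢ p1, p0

Truth-table refutation:
  v=000: Γ:[p2=F, p2=F] Δ:[p1=F, p0=F] refutes=False
  v=001: Γ:[p2=T, p2=T] Δ:[p1=F, p0=F] refutes=True  ← countermodel

Result: NO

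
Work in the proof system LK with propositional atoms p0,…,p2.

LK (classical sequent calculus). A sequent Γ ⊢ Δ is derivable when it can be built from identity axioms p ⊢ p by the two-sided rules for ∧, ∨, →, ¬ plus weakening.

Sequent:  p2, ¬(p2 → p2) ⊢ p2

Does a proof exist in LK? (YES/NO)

Derivation trace:
[¬L] p2, ¬(p2 → p2) ⊢ p2
  [→R] p2 ⊢ p2, (p2 → p2)
    [WR] p2, p2 ⊢ p2, p2
      [WL] p2, p2 ⊢ p2
        [Ax] p2 ⊢ p2

Result: YES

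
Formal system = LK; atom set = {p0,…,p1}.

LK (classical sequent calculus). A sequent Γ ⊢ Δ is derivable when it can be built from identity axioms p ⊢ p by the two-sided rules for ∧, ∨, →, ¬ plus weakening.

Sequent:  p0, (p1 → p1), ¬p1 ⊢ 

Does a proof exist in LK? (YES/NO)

Truth-table refutation:
  v=00: Γ:[p0=F, (p1 → p1)=T, ¬p1=T] Δ:[] refutes=False
  v=01: Γ:[p0=F, (p1 → p1)=T, ¬p1=F] Δ:[] refutes=False
  v=10: Γ:[p0=T, (p1 → p1)=T, ¬p1=T] Δ:[] refutes=True  ← countermodel

Result: NO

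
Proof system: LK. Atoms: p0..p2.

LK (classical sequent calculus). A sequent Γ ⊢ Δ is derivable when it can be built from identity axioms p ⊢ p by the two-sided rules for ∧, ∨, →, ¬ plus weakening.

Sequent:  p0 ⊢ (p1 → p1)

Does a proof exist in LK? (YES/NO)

Proof tree:
[WL] p0 ⊢ (p1 → p1)
  [→R]  ⊢ (p1 → p1)
    [Ax] p1 ⊢ p1

Result: YES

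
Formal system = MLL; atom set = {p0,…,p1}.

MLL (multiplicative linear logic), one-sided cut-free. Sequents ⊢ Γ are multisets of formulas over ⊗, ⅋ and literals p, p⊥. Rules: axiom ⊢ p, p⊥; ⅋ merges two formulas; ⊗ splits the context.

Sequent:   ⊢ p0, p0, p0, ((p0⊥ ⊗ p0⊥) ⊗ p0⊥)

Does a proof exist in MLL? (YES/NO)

Derivation trace:
[⊗]  ⊢ p0, p0, p0, ((p0⊥ ⊗ p0⊥) ⊗ p0⊥)
  [⊗]  ⊢ p0, p0, (p0⊥ ⊗ p0⊥)
    [Ax]  ⊢ p0, p0⊥
    [Ax]  ⊢ p0, p0⊥
  [Ax]  ⊢ p0, p0⊥

Result: YES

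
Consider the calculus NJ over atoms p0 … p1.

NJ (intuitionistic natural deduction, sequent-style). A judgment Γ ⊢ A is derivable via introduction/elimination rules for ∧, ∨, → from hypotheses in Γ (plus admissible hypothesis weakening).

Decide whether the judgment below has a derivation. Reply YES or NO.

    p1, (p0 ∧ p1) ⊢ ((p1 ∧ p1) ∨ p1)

Derivation trace:
[∨I₁] p1, (p0 ∧ p1) ⊢ ((p1 ∧ p1) ∨ p1)
  [Wk] p1, (p0 ∧ p1) ⊢ (p1 ∧ p1)
    [∧I] p1 ⊢ (p1 ∧ p1)
      [Ax] p1 ⊢ p1
      [Ax] p1 ⊢ p1

Result: YES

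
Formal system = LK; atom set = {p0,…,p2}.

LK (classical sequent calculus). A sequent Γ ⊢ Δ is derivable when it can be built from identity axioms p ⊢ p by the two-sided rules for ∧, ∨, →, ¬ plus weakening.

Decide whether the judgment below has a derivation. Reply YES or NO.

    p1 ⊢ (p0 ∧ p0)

Search for a countermodel by truth-table:
  v=000: Γ:[p1=F] Δ:[(p0 ∧ p0)=F] refutes=False
  v=001: Γ:[p1=F] Δ:[(p0 ∧ p0)=F] refutes=False
  v=010: Γ:[p1=T] Δ:[(p0 ∧ p0)=F] refutes=True  ← countermodel

Result: NO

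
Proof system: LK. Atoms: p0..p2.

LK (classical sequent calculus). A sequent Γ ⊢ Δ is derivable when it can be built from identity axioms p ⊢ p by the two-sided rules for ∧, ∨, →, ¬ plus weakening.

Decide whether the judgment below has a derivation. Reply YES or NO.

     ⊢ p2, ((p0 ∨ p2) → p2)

Enumerate valuations to refute Γ ⊢ Δ:
  v=000: Γ:[] Δ:[p2=F, ((p0 ∨ p2) → p2)=T] refutes=False
  v=001: Γ:[] Δ:[p2=T, ((p0 ∨ p2) → p2)=T] refutes=False
  v=010: Γ:[] Δ:[p2=F, ((p0 ∨ p2) → p2)=T] refutes=False
  v=011: Γ:[] Δ:[p2=T, ((p0 ∨ p2) → p2)=T] refutes=False
  v=100: Γ:[] Δ:[p2=F, ((p0 ∨ p2) → p2)=F] refutes=True  ← countermodel

Result: NO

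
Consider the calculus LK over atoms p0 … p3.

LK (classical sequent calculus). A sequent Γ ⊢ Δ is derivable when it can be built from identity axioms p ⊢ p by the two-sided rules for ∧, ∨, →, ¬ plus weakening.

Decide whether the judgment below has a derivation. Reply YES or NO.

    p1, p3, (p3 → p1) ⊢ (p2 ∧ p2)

Search for a countermodel by truth-table:
  v=0000: Γ:[p1=F, p3=F, (p3 → p1)=T] Δ:[(p2 ∧ p2)=F] refutes=False
  v=0001: Γ:[p1=F, p3=T, (p3 → p1)=F] Δ:[(p2 ∧ p2)=F] refutes=False
  v=0010: Γ:[p1=F, p3=F, (p3 → p1)=T] Δ:[(p2 ∧ p2)=T] refutes=False
  v=0011: Γ:[p1=F, p3=T, (p3 → p1)=F] Δ:[(p2 ∧ p2)=T] refutes=False
  v=0100: Γ:[p1=T, p3=F, (p3 → p1)=T] Δ:[(p2 ∧ p2)=F] refutes=False
  v=0101: Γ:[p1=T, p3=T, (p3 → p1)=T] Δ:[(p2 ∧ p2)=F] refutes=True  ← countermodel

Result: NO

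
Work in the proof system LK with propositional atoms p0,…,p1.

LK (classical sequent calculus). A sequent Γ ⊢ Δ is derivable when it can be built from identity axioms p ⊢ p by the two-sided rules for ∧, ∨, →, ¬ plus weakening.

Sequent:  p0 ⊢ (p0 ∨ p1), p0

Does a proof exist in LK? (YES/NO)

Derivation (root first):
[WR] p0 ⊢ (p0 ∨ p1), p0
  [∨R] p0 ⊢ (p0 ∨ p1)
    [WR] p0 ⊢ p0, p1
      [Ax] p0 ⊢ p0

Result: YES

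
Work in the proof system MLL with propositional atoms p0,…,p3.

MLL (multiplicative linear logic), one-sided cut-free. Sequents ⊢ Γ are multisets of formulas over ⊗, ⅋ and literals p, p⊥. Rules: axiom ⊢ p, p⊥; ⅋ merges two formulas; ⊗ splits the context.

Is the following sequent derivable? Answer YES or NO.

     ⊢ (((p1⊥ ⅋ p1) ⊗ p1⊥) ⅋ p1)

Proof tree:
[⅋]  ⊢ (((p1⊥ ⅋ p1) ⊗ p1⊥) ⅋ p1)
  [⊗]  ⊢ p1, ((p1⊥ ⅋ p1) ⊗ p1⊥)
    [⅋]  ⊢ (p1⊥ ⅋ p1)
      [Ax]  ⊢ p1, p1⊥
    [Ax]  ⊢ p1, p1⊥

Result: YES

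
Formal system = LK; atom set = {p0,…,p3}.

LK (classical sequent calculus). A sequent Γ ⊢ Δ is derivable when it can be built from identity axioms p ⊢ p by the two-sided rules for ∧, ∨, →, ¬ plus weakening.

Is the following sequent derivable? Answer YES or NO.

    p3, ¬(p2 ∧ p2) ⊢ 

Truth-table refutation:
  v=0000: Γ:[p3=F, ¬(p2 ∧ p2)=T] Δ:[] refutes=False
  v=0001: Γ:[p3=T, ¬(p2 ∧ p2)=T] Δ:[] refutes=True  ← countermodel

Result: NO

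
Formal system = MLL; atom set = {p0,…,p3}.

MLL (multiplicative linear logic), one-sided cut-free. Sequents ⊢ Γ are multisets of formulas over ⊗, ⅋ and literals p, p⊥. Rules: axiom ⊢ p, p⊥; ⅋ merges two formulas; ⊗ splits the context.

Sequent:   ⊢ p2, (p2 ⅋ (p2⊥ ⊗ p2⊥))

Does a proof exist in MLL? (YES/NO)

Proof tree:
[⅋]  ⊢ p2, (p2 ⅋ (p2⊥ ⊗ p2⊥))
  [⊗]  ⊢ p2, p2, (p2⊥ ⊗ p2⊥)
    [Ax]  ⊢ p2, p2⊥
    [Ax]  ⊢ p2, p2⊥

Result: YES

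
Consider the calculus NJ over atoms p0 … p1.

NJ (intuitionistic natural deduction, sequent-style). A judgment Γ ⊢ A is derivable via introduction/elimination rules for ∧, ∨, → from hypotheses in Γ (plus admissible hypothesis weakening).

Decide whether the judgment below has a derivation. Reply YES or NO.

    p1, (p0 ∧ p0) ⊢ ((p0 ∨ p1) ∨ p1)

Proof tree:
[∨I₁] p1, (p0 ∧ p0) ⊢ ((p0 ∨ p1) ∨ p1)
  [Wk] p1, (p0 ∧ p0) ⊢ (p0 ∨ p1)
    [∨I₂] p1 ⊢ (p0 ∨ p1)
      [Ax] p1 ⊢ p1

Result: YES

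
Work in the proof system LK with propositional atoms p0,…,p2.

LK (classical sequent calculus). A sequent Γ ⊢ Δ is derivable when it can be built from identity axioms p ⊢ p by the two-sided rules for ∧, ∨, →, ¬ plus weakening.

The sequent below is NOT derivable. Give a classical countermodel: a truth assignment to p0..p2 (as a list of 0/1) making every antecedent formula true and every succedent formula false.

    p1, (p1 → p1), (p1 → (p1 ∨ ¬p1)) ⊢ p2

Truth-table refutation:
  v=000: Γ:[p1=F, (p1 → p1)=T, (p1 → (p1 ∨ ¬p1))=T] Δ:[p2=F] refutes=False
  v=001: Γ:[p1=F, (p1 → p1)=T, (p1 → (p1 ∨ ¬p1))=T] Δ:[p2=T] refutes=False
  v=010: Γ:[p1=T, (p1 → p1)=T, (p1 → (p1 ∨ ¬p1))=T] Δ:[p2=F] refutes=True  ← countermodel

Result: [0, 1, 0]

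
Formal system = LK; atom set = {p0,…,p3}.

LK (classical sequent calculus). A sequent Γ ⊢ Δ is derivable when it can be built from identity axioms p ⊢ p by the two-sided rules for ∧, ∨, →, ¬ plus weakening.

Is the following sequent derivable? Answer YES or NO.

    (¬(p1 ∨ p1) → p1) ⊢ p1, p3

Proof tree:
[→L] (¬(p1 ∨ p1) → p1) ⊢ p1, p3
  [¬R]  ⊢ p1, p3, ¬(p1 ∨ p1)
    [∨L] (p1 ∨ p1) ⊢ p1, p3
      [WR] p1 ⊢ p1, p3
        [Ax] p1 ⊢ p1
      [Ax] p1 ⊢ p1
  [Ax] p1 ⊢ p1

Result: YES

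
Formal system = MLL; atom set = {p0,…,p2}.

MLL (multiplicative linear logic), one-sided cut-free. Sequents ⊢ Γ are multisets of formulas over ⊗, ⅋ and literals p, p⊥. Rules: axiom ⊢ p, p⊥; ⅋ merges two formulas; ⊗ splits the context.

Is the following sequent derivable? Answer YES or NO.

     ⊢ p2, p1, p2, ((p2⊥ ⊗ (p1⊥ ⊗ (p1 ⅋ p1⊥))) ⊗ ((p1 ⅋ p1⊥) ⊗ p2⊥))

Derivation trace:
[⊗]  ⊢ p2, p1, p2, ((p2⊥ ⊗ (p1⊥ ⊗ (p1 ⅋ p1⊥))) ⊗ ((p1 ⅋ p1⊥) ⊗ p2⊥))
  [⊗]  ⊢ p2, p1, (p2⊥ ⊗ (p1⊥ ⊗ (p1 ⅋ p1⊥)))
    [Ax]  ⊢ p2, p2⊥
    [⊗]  ⊢ p1, (p1⊥ ⊗ (p1 ⅋ p1⊥))
      [Ax]  ⊢ p1, p1⊥
      [⅋]  ⊢ (p1 ⅋ p1⊥)
        [Ax]  ⊢ p1, p1⊥
  [⊗]  ⊢ p2, ((p1 ⅋ p1⊥) ⊗ p2⊥)
    [⅋]  ⊢ (p1 ⅋ p1⊥)
      [Ax]  ⊢ p1, p1⊥
    [Ax]  ⊢ p2, p2⊥

Result: YES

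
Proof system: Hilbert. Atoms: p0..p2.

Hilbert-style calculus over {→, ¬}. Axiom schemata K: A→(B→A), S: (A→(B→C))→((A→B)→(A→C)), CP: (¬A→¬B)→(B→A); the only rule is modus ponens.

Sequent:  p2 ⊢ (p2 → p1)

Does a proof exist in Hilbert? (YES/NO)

Search for a countermodel by truth-table:
  v=000: Γ:[p2=F] Δ:[(p2 → p1)=T] refutes=False
  v=001: Γ:[p2=T] Δ:[(p2 → p1)=F] refutes=True  ← countermodel

Result: NO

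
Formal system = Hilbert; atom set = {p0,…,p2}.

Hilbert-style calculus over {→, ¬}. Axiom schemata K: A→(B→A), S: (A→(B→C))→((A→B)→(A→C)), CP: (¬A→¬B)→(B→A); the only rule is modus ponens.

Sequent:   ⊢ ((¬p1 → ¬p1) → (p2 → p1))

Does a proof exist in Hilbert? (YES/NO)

Truth-table refutation:
  v=000: Γ:[] Δ:[((¬p1 → ¬p1) → (p2 → p1))=T] refutes=False
  v=001: Γ:[] Δ:[((¬p1 → ¬p1) → (p2 → p1))=F] refutes=True  ← countermodel

Result: NO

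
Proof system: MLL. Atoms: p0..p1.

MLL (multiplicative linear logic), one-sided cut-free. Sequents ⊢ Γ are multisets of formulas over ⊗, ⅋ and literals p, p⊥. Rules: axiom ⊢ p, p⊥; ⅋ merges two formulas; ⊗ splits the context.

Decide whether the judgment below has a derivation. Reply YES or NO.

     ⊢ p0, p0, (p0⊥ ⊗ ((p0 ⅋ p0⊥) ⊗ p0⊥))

Derivation trace:
[⊗]  ⊢ p0, p0, (p0⊥ ⊗ ((p0 ⅋ p0⊥) ⊗ p0⊥))
  [Ax]  ⊢ p0, p0⊥
  [⊗]  ⊢ p0, ((p0 ⅋ p0⊥) ⊗ p0⊥)
    [⅋]  ⊢ (p0 ⅋ p0⊥)
      [Ax]  ⊢ p0, p0⊥
    [Ax]  ⊢ p0, p0⊥

Result: YES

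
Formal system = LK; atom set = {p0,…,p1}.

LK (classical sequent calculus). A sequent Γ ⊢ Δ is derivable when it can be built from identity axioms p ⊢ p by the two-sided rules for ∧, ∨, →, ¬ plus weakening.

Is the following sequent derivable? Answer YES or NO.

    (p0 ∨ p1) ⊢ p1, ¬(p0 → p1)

Derivation trace:
[∨L] (p0 ∨ p1) ⊢ p1, ¬(p0 → p1)
  [¬R] p0 ⊢ p1, ¬(p0 → p1)
    [→L] p0, (p0 → p1) ⊢ p1
      [Ax] p0 ⊢ p0
      [Ax] p1 ⊢ p1
  [Ax] p1 ⊢ p1

Result: YES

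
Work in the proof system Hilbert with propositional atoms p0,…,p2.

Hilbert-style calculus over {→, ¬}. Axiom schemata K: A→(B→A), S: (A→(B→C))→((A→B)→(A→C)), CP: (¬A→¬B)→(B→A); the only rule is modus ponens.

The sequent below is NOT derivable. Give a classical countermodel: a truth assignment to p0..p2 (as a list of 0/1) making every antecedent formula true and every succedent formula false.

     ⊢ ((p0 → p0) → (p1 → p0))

Search for a countermodel by truth-table:
  v=000: Γ:[] Δ:[((p0 → p0) → (p1 → p0))=T] refutes=False
  v=001: Γ:[] Δ:[((p0 → p0) → (p1 → p0))=T] refutes=False
  v=010: Γ:[] Δ:[((p0 → p0) → (p1 → p0))=F] refutes=True  ← countermodel

Result: [0, 1, 0]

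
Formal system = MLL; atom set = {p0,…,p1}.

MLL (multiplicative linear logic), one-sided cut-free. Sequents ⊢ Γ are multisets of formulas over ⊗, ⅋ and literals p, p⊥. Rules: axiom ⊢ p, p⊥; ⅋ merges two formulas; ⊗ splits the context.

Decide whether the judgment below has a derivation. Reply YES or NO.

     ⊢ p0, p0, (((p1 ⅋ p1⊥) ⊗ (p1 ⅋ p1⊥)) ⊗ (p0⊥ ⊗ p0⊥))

Proof tree:
[⊗]  ⊢ p0, p0, (((p1 ⅋ p1⊥) ⊗ (p1 ⅋ p1⊥)) ⊗ (p0⊥ ⊗ p0⊥))
  [⊗]  ⊢ ((p1 ⅋ p1⊥) ⊗ (p1 ⅋ p1⊥))
    [⅋]  ⊢ (p1 ⅋ p1⊥)
      [Ax]  ⊢ p1, p1⊥
    [⅋]  ⊢ (p1 ⅋ p1⊥)
      [Ax]  ⊢ p1, p1⊥
  [⊗]  ⊢ p0, p0, (p0⊥ ⊗ p0⊥)
    [Ax]  ⊢ p0, p0⊥
    [Ax]  ⊢ p0, p0⊥

Result: YES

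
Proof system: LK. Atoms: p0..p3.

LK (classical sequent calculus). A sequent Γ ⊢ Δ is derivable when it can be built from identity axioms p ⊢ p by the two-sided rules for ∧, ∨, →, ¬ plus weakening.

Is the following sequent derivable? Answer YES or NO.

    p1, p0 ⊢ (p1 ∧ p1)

Derivation trace:
[WL] p1, p0 ⊢ (p1 ∧ p1)
  [∧R] p1 ⊢ (p1 ∧ p1)
    [Ax] p1 ⊢ p1
    [Ax] p1 ⊢ p1

Result: YES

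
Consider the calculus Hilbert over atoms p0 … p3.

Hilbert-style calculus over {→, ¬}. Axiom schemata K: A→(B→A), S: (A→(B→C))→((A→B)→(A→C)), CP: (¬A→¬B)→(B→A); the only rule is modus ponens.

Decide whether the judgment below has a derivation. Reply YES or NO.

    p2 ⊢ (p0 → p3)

Truth-table refutation:
  v=0000: Γ:[p2=F] Δ:[(p0 → p3)=T] refutes=False
  v=0001: Γ:[p2=F] Δ:[(p0 → p3)=T] refutes=False
  v=0010: Γ:[p2=T] Δ:[(p0 → p3)=T] refutes=False
  v=0011: Γ:[p2=T] Δ:[(p0 → p3)=T] refutes=False
  v=0100: Γ:[p2=F] Δ:[(p0 → p3)=T] refutes=False
  v=0101: Γ:[p2=F] Δ:[(p0 → p3)=T] refutes=False
  v=0110: Γ:[p2=T] Δ:[(p0 → p3)=T] refutes=False
  v=0111: Γ:[p2=T] Δ:[(p0 → p3)=T] refutes=False
  v=1000: Γ:[p2=F] Δ:[(p0 → p3)=F] refutes=False
  v=1001: Γ:[p2=F] Δ:[(p0 → p3)=T] refutes=False
  v=1010: Γ:[p2=T] Δ:[(p0 → p3)=F] refutes=True  ← countermodel

Result: NO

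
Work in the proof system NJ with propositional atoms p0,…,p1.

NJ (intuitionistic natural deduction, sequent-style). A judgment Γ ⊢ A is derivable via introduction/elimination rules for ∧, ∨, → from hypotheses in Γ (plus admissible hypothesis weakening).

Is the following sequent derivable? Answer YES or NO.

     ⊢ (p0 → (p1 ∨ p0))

Proof tree:
[→I]  ⊢ (p0 → (p1 ∨ p0))
  [∨I₂] p0 ⊢ (p1 ∨ p0)
    [Ax] p0 ⊢ p0

Result: YES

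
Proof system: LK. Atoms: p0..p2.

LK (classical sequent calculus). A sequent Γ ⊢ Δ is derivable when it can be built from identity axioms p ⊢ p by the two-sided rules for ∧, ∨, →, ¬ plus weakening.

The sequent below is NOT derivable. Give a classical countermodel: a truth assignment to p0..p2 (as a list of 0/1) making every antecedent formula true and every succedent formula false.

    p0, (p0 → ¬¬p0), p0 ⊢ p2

Truth-table refutation:
  v=000: Γ:[p0=F, (p0 → ¬¬p0)=T, p0=F] Δ:[p2=F] refutes=False
  v=001: Γ:[p0=F, (p0 → ¬¬p0)=T, p0=F] Δ:[p2=T] refutes=False
  v=010: Γ:[p0=F, (p0 → ¬¬p0)=T, p0=F] Δ:[p2=F] refutes=False
  v=011: Γ:[p0=F, (p0 → ¬¬p0)=T, p0=F] Δ:[p2=T] refutes=False
  v=100: Γ:[p0=T, (p0 → ¬¬p0)=T, p0=T] Δ:[p2=F] refutes=True  ← countermodel

Result: [1, 0, 0]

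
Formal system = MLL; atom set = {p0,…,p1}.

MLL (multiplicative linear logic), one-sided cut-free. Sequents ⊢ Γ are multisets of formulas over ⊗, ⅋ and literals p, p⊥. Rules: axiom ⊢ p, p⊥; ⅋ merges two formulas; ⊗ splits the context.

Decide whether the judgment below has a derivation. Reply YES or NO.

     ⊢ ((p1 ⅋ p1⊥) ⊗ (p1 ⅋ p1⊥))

Derivation trace:
[⊗]  ⊢ ((p1 ⅋ p1⊥) ⊗ (p1 ⅋ p1⊥))
  [⅋]  ⊢ (p1 ⅋ p1⊥)
    [Ax]  ⊢ p1, p1⊥
  [⅋]  ⊢ (p1 ⅋ p1⊥)
    [Ax]  ⊢ p1, p1⊥

Result: YES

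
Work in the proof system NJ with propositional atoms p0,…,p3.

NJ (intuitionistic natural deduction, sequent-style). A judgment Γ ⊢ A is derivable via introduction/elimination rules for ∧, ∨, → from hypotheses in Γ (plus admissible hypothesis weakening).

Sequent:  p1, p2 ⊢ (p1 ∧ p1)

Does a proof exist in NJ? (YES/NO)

Derivation (root first):
[∧I] p1, p2 ⊢ (p1 ∧ p1)
  [Ax] p1 ⊢ p1
  [Wk] p1, p2 ⊢ p1
    [Ax] p1 ⊢ p1

Result: YES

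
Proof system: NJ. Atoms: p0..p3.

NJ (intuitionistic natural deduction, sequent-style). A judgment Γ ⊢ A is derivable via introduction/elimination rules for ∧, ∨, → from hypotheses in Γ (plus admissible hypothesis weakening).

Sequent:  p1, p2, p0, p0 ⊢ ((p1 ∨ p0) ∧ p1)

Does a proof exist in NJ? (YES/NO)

Proof tree:
[Wk] p1, p2, p0, p0 ⊢ ((p1 ∨ p0) ∧ p1)
  [∧I] p1, p2, p0 ⊢ ((p1 ∨ p0) ∧ p1)
    [∨I₁] p1, p0 ⊢ (p1 ∨ p0)
      [Wk] p1, p0 ⊢ p1
        [Ax] p1 ⊢ p1
    [Wk] p1, p2 ⊢ p1
      [Ax] p1 ⊢ p1

Result: YES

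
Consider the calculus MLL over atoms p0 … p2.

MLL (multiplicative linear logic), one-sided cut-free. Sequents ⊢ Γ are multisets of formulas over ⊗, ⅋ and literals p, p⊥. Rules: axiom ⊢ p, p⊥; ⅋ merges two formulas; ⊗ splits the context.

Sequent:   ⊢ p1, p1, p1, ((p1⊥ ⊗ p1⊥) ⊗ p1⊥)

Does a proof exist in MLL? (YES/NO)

Proof tree:
[⊗]  ⊢ p1, p1, p1, ((p1⊥ ⊗ p1⊥) ⊗ p1⊥)
  [⊗]  ⊢ p1, p1, (p1⊥ ⊗ p1⊥)
    [Ax]  ⊢ p1, p1⊥
    [Ax]  ⊢ p1, p1⊥
  [Ax]  ⊢ p1, p1⊥

Result: YES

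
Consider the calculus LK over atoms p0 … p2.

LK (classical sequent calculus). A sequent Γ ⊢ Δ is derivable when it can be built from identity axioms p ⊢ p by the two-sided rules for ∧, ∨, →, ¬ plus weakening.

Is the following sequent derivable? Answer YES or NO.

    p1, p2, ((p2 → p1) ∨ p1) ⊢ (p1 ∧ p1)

Derivation trace:
[∧R] p1, p2, ((p2 → p1) ∨ p1) ⊢ (p1 ∧ p1)
  [Ax] p1 ⊢ p1
  [∨L] p2, ((p2 → p1) ∨ p1) ⊢ p1
    [→L] p2, (p2 → p1) ⊢ p1
      [Ax] p2 ⊢ p2
      [Ax] p1 ⊢ p1
    [Ax] p1 ⊢ p1

Result: YES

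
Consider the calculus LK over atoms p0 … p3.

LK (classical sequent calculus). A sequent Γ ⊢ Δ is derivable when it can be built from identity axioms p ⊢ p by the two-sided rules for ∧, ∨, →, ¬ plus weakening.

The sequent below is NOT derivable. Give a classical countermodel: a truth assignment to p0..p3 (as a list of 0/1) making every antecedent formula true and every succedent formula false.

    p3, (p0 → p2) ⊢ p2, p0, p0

Search for a countermodel by truth-table:
  v=0000: Γ:[p3=F, (p0 → p2)=T] Δ:[p2=F, p0=F, p0=F] refutes=False
  v=0001: Γ:[p3=T, (p0 → p2)=T] Δ:[p2=F, p0=F, p0=F] refutes=True  ← countermodel

Result: [0, 0, 0, 1]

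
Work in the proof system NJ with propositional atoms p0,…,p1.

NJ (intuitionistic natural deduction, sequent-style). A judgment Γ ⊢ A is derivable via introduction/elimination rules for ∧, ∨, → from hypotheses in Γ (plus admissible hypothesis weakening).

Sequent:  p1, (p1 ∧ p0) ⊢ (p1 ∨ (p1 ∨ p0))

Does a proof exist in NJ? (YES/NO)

Derivation (root first):
[∨I₂] p1, (p1 ∧ p0) ⊢ (p1 ∨ (p1 ∨ p0))
  [∨I₁] p1, (p1 ∧ p0) ⊢ (p1 ∨ p0)
    [Wk] p1, (p1 ∧ p0) ⊢ p1
      [Ax] p1 ⊢ p1

Result: YES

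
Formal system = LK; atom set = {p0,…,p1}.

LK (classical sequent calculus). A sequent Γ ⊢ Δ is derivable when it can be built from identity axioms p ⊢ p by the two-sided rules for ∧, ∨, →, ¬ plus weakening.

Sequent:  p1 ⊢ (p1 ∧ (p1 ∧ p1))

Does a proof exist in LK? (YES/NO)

Derivation trace:
[∧R] p1 ⊢ (p1 ∧ (p1 ∧ p1))
  [Ax] p1 ⊢ p1
  [∧R] p1 ⊢ (p1 ∧ p1)
    [Ax] p1 ⊢ p1
    [Ax] p1 ⊢ p1

Result: YES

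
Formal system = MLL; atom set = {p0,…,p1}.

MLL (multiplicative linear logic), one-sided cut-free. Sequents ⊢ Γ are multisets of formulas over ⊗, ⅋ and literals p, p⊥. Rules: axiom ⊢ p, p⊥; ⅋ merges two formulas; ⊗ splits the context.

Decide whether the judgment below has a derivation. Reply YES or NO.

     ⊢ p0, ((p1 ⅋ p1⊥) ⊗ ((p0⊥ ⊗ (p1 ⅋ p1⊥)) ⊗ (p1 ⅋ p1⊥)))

Derivation trace:
[⊗]  ⊢ p0, ((p1 ⅋ p1⊥) ⊗ ((p0⊥ ⊗ (p1 ⅋ p1⊥)) ⊗ (p1 ⅋ p1⊥)))
  [⅋]  ⊢ (p1 ⅋ p1⊥)
    [Ax]  ⊢ p1, p1⊥
  [⊗]  ⊢ p0, ((p0⊥ ⊗ (p1 ⅋ p1⊥)) ⊗ (p1 ⅋ p1⊥))
    [⊗]  ⊢ p0, (p0⊥ ⊗ (p1 ⅋ p1⊥))
      [Ax]  ⊢ p0, p0⊥
      [⅋]  ⊢ (p1 ⅋ p1⊥)
        [Ax]  ⊢ p1, p1⊥
    [⅋]  ⊢ (p1 ⅋ p1⊥)
      [Ax]  ⊢ p1, p1⊥

Result: YES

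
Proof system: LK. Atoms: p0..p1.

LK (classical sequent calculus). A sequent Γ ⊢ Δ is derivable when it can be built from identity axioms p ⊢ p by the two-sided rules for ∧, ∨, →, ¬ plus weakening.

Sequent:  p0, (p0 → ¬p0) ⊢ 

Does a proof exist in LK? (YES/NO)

Derivation (root first):
[→L] p0, (p0 → ¬p0) ⊢ 
  [Ax] p0 ⊢ p0
  [¬L] p0, ¬p0 ⊢ 
    [Ax] p0 ⊢ p0

Result: YES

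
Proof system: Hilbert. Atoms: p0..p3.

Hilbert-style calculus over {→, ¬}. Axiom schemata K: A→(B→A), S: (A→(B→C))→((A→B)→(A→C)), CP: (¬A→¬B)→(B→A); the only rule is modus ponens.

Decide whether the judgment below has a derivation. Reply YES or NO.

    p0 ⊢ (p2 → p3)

Truth-table refutation:
  v=0000: Γ:[p0=F] Δ:[(p2 → p3)=T] refutes=False
  v=0001: Γ:[p0=F] Δ:[(p2 → p3)=T] refutes=False
  v=0010: Γ:[p0=F] Δ:[(p2 → p3)=F] refutes=False
  v=0011: Γ:[p0=F] Δ:[(p2 → p3)=T] refutes=False
  v=0100: Γ:[p0=F] Δ:[(p2 → p3)=T] refutes=False
  v=0101: Γ:[p0=F] Δ:[(p2 → p3)=T] refutes=False
  v=0110: Γ:[p0=F] Δ:[(p2 → p3)=F] refutes=False
  v=0111: Γ:[p0=F] Δ:[(p2 → p3)=T] refutes=False
  v=1000: Γ:[p0=T] Δ:[(p2 → p3)=T] refutes=False
  v=1001: Γ:[p0=T] Δ:[(p2 → p3)=T] refutes=False
  v=1010: Γ:[p0=T] Δ:[(p2 → p3)=F] refutes=True  ← countermodel

Result: NO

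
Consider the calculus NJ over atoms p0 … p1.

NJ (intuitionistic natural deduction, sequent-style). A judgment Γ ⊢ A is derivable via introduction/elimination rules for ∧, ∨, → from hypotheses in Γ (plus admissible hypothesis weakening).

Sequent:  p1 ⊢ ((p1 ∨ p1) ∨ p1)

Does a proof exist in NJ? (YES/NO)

Derivation trace:
[∨I₁] p1 ⊢ ((p1 ∨ p1) ∨ p1)
  [∨I₂] p1 ⊢ (p1 ∨ p1)
    [Ax] p1 ⊢ p1

Result: YES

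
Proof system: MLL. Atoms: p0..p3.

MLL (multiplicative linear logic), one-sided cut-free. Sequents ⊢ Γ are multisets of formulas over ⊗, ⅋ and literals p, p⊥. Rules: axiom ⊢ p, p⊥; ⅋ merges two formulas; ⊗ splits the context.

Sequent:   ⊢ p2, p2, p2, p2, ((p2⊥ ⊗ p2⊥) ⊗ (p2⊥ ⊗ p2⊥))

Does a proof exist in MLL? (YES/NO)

Proof tree:
[⊗]  ⊢ p2, p2, p2, p2, ((p2⊥ ⊗ p2⊥) ⊗ (p2⊥ ⊗ p2⊥))
  [⊗]  ⊢ p2, p2, (p2⊥ ⊗ p2⊥)
    [Ax]  ⊢ p2, p2⊥
    [Ax]  ⊢ p2, p2⊥
  [⊗]  ⊢ p2, p2, (p2⊥ ⊗ p2⊥)
    [Ax]  ⊢ p2, p2⊥
    [Ax]  ⊢ p2, p2⊥

Result: YES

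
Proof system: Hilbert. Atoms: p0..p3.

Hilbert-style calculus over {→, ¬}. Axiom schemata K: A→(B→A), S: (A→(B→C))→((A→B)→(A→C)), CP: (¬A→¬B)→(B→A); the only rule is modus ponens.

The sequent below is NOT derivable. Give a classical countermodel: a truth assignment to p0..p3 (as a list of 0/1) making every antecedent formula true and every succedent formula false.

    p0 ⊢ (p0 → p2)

Truth-table refutation:
  v=0000: Γ:[p0=F] Δ:[(p0 → p2)=T] refutes=False
  v=0001: Γ:[p0=F] Δ:[(p0 → p2)=T] refutes=False
  v=0010: Γ:[p0=F] Δ:[(p0 → p2)=T] refutes=False
  v=0011: Γ:[p0=F] Δ:[(p0 → p2)=T] refutes=False
  v=0100: Γ:[p0=F] Δ:[(p0 → p2)=T] refutes=False
  v=0101: Γ:[p0=F] Δ:[(p0 → p2)=T] refutes=False
  v=0110: Γ:[p0=F] Δ:[(p0 → p2)=T] refutes=False
  v=0111: Γ:[p0=F] Δ:[(p0 → p2)=T] refutes=False
  v=1000: Γ:[p0=T] Δ:[(p0 → p2)=F] refutes=True  ← countermodel

Result: [1, 0, 0, 0]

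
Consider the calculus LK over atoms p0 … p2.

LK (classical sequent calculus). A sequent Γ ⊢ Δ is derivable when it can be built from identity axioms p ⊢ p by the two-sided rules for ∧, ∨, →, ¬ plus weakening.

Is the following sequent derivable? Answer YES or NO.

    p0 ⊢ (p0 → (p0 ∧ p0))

Proof tree:
[WL] p0 ⊢ (p0 → (p0 ∧ p0))
  [→R]  ⊢ (p0 → (p0 ∧ p0))
    [∧R] p0 ⊢ (p0 ∧ p0)
      [Ax] p0 ⊢ p0
      [Ax] p0 ⊢ p0

Result: YES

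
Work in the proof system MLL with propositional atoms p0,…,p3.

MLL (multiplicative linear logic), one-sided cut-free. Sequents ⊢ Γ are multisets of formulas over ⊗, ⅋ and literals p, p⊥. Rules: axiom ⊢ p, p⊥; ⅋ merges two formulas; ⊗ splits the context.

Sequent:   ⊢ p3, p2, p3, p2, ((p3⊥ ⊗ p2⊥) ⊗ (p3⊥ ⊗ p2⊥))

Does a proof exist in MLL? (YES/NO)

Derivation (root first):
[⊗]  ⊢ p3, p2, p3, p2, ((p3⊥ ⊗ p2⊥) ⊗ (p3⊥ ⊗ p2⊥))
  [⊗]  ⊢ p3, p2, (p3⊥ ⊗ p2⊥)
    [Ax]  ⊢ p3, p3⊥
    [Ax]  ⊢ p2, p2⊥
  [⊗]  ⊢ p3, p2, (p3⊥ ⊗ p2⊥)
    [Ax]  ⊢ p3, p3⊥
    [Ax]  ⊢ p2, p2⊥

Result: YES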